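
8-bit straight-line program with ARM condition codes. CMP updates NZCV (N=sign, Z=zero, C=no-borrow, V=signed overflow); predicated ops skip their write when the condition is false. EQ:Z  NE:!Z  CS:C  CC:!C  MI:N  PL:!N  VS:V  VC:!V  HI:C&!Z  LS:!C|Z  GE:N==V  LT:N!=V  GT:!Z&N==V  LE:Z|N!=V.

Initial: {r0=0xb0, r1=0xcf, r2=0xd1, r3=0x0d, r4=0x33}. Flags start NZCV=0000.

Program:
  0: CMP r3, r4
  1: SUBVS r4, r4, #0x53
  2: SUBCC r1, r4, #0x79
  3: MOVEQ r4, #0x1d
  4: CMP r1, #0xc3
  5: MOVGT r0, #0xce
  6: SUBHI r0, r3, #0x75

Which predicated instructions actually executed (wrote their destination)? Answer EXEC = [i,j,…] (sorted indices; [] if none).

EXEC = [2]

0: ✓ CMP  NZCV=1000
1: · SUBVS
2: ✓ SUBCC  r1←0xba
3: · MOVEQ
4: ✓ CMP  NZCV=1000
5: · MOVGT
6: · SUBHI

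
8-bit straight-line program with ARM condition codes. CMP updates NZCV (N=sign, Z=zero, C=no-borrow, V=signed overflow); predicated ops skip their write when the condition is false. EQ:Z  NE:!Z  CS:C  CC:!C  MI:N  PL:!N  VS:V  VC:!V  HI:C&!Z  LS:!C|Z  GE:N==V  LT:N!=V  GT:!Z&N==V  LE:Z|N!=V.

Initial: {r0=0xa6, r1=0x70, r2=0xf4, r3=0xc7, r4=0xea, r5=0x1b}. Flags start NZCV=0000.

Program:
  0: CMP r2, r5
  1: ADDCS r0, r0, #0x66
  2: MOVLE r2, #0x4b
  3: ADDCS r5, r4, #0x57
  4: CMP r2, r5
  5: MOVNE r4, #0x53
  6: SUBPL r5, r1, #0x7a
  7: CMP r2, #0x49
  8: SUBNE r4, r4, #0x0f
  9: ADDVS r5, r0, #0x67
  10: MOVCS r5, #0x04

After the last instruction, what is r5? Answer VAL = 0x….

VAL = 0x04

[0] flags=1010 → (cmp)
[1] flags=1010 CS?T → r0=0x0c
[2] flags=1010 LE?T → r2=0x4b
[3] flags=1010 CS?T → r5=0x41
[4] flags=0010 → (cmp)
[5] flags=0010 NE?T → r4=0x53
[6] flags=0010 PL?T → r5=0xf6
[7] flags=0010 → (cmp)
[8] flags=0010 NE?T → r4=0x44
[9] flags=0010 VS?F → skip
[10] flags=0010 CS?T → r5=0x04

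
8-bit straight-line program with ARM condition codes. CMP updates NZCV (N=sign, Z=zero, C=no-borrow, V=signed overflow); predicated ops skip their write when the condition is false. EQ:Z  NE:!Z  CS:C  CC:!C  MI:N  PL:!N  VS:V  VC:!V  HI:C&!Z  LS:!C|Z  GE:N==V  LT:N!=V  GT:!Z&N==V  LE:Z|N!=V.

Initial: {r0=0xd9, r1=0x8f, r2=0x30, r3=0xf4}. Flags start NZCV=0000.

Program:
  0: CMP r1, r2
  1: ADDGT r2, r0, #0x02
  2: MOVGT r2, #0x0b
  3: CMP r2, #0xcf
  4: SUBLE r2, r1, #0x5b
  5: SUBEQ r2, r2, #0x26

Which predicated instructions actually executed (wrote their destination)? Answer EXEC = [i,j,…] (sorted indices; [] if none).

EXEC = []

0: ✓ CMP  NZCV=0011
1: · ADDGT
2: · MOVGT
3: ✓ CMP  NZCV=0000
4: · SUBLE
5: · SUBEQ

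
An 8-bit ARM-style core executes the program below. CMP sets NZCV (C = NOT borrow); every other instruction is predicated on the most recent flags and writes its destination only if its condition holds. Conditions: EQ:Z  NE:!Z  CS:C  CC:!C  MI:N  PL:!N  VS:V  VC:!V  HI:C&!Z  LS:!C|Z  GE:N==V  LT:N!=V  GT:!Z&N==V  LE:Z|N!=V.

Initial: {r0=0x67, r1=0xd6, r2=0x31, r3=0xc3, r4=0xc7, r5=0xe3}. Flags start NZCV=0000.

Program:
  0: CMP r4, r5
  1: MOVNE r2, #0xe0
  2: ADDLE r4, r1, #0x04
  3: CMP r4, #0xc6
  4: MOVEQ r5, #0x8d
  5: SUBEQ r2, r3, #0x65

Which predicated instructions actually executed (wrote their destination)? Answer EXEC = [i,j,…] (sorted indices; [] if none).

EXEC = [1,2]

[0] flags=1000 → (cmp)
[1] flags=1000 NE?T → r2=0xe0
[2] flags=1000 LE?T → r4=0xda
[3] flags=0010 → (cmp)
[4] flags=0010 EQ?F → skip
[5] flags=0010 EQ?F → skip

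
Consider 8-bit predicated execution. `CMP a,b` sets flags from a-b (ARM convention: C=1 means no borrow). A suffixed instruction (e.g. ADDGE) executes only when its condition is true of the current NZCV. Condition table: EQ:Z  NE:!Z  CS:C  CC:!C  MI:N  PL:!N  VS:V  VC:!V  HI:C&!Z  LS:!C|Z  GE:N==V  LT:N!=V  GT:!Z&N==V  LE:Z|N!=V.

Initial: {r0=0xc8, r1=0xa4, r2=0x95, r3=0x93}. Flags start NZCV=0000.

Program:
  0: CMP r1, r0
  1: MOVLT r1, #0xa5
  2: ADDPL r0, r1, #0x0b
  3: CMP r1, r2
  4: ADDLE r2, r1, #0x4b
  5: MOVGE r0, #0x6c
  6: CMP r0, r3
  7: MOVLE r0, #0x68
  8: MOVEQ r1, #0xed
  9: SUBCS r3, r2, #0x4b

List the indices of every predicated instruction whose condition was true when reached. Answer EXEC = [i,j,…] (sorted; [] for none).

[0] flags=1000 → (cmp)
[1] flags=1000 LT?T → r1=0xa5
[2] flags=1000 PL?F → skip
[3] flags=0010 → (cmp)
[4] flags=0010 LE?F → skip
[5] flags=0010 GE?T → r0=0x6c
[6] flags=1001 → (cmp)
[7] flags=1001 LE?F → skip
[8] flags=1001 EQ?F → skip
[9] flags=1001 CS?F → skip

EXEC = [1,5]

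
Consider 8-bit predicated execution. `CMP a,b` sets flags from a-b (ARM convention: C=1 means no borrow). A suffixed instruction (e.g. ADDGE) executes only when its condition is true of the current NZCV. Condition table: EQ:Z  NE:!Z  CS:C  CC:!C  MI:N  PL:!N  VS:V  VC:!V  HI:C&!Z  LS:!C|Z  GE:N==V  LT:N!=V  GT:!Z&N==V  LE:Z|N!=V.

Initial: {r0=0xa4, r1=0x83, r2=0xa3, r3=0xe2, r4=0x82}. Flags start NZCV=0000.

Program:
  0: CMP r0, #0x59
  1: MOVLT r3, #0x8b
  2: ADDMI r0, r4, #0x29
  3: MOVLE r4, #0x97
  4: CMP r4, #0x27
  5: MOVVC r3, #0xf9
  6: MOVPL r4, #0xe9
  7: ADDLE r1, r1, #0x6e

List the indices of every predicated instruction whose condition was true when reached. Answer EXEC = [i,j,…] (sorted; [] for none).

EXEC = [1,3,6,7]

0: ✓ CMP  NZCV=0011
1: ✓ MOVLT  r3←0x8b
2: · ADDMI
3: ✓ MOVLE  r4←0x97
4: ✓ CMP  NZCV=0011
5: · MOVVC
6: ✓ MOVPL  r4←0xe9
7: ✓ ADDLE  r1←0xf1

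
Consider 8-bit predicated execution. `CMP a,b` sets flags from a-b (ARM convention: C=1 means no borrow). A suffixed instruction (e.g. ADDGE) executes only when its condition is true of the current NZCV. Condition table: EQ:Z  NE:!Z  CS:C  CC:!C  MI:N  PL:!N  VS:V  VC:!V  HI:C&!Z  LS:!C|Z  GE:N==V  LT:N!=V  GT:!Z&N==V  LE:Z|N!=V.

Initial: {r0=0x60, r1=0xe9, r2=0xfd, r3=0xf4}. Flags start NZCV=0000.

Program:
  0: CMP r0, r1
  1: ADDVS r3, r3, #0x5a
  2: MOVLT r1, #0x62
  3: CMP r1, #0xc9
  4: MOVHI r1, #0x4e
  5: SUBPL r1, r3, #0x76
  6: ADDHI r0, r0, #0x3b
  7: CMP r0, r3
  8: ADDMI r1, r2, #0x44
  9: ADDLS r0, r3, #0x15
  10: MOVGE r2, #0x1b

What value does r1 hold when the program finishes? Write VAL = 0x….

VAL = 0x41

0: ✓ CMP  NZCV=0000
1: · ADDVS
2: · MOVLT
3: ✓ CMP  NZCV=0010
4: ✓ MOVHI  r1←0x4e
5: ✓ SUBPL  r1←0x7e
6: ✓ ADDHI  r0←0x9b
7: ✓ CMP  NZCV=1000
8: ✓ ADDMI  r1←0x41
9: ✓ ADDLS  r0←0x09
10: · MOVGE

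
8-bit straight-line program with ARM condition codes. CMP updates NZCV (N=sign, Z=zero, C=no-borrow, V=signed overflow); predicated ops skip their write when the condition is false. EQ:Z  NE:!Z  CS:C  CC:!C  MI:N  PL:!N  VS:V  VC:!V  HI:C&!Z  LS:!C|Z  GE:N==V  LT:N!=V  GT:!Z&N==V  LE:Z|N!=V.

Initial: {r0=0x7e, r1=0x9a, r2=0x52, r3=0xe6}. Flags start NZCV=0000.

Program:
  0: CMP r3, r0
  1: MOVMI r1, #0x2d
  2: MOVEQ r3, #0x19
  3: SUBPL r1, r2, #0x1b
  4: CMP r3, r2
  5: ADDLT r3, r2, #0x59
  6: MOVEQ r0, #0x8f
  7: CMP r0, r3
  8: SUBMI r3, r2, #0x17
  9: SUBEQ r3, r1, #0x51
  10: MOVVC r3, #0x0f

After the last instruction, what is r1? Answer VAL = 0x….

VAL = 0x37

[0] flags=0011 → (cmp)
[1] flags=0011 MI?F → skip
[2] flags=0011 EQ?F → skip
[3] flags=0011 PL?T → r1=0x37
[4] flags=1010 → (cmp)
[5] flags=1010 LT?T → r3=0xab
[6] flags=1010 EQ?F → skip
[7] flags=1001 → (cmp)
[8] flags=1001 MI?T → r3=0x3b
[9] flags=1001 EQ?F → skip
[10] flags=1001 VC?F → skip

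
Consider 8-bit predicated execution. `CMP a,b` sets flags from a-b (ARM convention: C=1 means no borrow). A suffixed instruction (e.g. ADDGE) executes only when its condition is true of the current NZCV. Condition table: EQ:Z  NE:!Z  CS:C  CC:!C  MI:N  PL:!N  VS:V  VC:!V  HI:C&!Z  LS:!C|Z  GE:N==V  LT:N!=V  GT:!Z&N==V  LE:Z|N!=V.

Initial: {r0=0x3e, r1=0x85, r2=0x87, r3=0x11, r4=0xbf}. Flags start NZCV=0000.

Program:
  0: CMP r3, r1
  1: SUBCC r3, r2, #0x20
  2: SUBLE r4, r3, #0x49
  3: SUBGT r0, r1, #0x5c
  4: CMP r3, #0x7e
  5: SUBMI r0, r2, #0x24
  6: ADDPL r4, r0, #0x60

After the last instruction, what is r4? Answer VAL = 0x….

VAL = 0xbf

[0] flags=1001 → (cmp)
[1] flags=1001 CC?T → r3=0x67
[2] flags=1001 LE?F → skip
[3] flags=1001 GT?T → r0=0x29
[4] flags=1000 → (cmp)
[5] flags=1000 MI?T → r0=0x63
[6] flags=1000 PL?F → skip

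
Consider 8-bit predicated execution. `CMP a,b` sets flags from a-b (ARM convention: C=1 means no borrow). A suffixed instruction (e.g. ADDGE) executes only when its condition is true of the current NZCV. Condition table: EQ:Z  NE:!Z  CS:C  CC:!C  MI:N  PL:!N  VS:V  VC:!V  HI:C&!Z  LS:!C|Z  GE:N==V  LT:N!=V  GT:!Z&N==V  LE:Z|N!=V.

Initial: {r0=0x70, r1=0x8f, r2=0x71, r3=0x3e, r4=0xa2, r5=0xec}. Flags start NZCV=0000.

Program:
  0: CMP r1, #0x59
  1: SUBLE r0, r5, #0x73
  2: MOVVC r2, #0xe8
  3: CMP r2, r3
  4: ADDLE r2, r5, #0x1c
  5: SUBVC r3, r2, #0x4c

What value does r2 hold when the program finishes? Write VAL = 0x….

[0] flags=0011 → (cmp)
[1] flags=0011 LE?T → r0=0x79
[2] flags=0011 VC?F → skip
[3] flags=0010 → (cmp)
[4] flags=0010 LE?F → skip
[5] flags=0010 VC?T → r3=0x25

VAL = 0x71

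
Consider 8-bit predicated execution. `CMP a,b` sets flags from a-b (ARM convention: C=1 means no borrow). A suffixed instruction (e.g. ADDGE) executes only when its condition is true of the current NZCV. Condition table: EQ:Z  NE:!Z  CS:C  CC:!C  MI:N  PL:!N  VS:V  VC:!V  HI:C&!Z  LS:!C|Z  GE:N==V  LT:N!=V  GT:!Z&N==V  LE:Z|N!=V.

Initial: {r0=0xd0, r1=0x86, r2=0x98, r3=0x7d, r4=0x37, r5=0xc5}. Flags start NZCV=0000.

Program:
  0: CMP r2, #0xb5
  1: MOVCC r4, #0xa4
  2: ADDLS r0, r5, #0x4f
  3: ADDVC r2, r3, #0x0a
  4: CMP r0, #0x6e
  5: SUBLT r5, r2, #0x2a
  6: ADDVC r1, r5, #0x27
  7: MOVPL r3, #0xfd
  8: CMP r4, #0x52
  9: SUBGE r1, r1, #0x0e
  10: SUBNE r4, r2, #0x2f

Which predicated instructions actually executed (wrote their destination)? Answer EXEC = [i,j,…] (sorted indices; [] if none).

[0] flags=1000 → (cmp)
[1] flags=1000 CC?T → r4=0xa4
[2] flags=1000 LS?T → r0=0x14
[3] flags=1000 VC?T → r2=0x87
[4] flags=1000 → (cmp)
[5] flags=1000 LT?T → r5=0x5d
[6] flags=1000 VC?T → r1=0x84
[7] flags=1000 PL?F → skip
[8] flags=0011 → (cmp)
[9] flags=0011 GE?F → skip
[10] flags=0011 NE?T → r4=0x58

EXEC = [1,2,3,5,6,10]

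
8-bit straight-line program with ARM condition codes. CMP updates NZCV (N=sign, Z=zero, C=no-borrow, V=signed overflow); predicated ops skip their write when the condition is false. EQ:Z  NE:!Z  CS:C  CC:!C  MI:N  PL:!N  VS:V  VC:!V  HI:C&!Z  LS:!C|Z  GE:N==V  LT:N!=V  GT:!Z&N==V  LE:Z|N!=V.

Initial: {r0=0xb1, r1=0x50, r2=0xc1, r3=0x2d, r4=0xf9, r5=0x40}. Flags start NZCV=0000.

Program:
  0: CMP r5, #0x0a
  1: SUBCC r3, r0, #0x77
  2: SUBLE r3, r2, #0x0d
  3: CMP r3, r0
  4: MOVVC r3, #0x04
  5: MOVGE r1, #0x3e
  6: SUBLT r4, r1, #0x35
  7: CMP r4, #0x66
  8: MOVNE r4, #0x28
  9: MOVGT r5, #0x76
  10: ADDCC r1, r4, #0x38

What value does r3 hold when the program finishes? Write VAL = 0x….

0: ✓ CMP  NZCV=0010
1: · SUBCC
2: · SUBLE
3: ✓ CMP  NZCV=0000
4: ✓ MOVVC  r3←0x04
5: ✓ MOVGE  r1←0x3e
6: · SUBLT
7: ✓ CMP  NZCV=1010
8: ✓ MOVNE  r4←0x28
9: · MOVGT
10: · ADDCC

VAL = 0x04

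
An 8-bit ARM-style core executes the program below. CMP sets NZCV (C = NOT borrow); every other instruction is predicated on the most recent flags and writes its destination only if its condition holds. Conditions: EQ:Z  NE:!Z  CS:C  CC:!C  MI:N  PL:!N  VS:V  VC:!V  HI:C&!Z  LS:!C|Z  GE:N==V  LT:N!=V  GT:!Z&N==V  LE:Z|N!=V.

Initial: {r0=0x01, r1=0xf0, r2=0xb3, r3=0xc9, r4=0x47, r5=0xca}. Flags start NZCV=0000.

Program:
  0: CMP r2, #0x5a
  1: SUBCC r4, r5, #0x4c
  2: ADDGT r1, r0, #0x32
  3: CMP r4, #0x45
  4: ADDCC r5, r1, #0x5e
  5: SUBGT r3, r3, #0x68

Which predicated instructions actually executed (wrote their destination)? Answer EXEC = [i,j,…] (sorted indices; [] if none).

0: ✓ CMP  NZCV=0011
1: · SUBCC
2: · ADDGT
3: ✓ CMP  NZCV=0010
4: · ADDCC
5: ✓ SUBGT  r3←0x61

EXEC = [5]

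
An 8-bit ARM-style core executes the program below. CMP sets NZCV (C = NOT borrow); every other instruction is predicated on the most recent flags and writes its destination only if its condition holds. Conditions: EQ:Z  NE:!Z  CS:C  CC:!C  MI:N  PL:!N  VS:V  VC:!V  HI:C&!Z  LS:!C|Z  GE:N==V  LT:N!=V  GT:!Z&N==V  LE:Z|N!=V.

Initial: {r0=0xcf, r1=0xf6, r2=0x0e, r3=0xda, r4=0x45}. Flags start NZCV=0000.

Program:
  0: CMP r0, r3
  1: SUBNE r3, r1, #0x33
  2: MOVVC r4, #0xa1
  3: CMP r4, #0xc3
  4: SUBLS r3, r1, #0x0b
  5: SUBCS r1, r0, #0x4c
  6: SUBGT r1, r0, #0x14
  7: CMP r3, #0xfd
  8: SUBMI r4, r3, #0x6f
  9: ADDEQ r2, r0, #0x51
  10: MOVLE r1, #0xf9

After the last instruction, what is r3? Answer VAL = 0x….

0: ✓ CMP  NZCV=1000
1: ✓ SUBNE  r3←0xc3
2: ✓ MOVVC  r4←0xa1
3: ✓ CMP  NZCV=1000
4: ✓ SUBLS  r3←0xeb
5: · SUBCS
6: · SUBGT
7: ✓ CMP  NZCV=1000
8: ✓ SUBMI  r4←0x7c
9: · ADDEQ
10: ✓ MOVLE  r1←0xf9

VAL = 0xeb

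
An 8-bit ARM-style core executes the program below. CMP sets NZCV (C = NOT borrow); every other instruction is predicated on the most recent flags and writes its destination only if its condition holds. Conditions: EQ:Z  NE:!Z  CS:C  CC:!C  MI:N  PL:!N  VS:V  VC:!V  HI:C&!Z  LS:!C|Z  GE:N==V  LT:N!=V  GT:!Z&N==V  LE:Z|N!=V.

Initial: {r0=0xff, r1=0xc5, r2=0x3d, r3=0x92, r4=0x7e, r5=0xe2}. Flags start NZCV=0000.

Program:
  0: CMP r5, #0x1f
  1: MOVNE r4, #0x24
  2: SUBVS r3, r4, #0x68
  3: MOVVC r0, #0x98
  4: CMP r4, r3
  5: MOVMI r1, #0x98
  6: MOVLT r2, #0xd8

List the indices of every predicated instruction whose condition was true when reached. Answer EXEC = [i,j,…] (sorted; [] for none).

0: ✓ CMP  NZCV=1010
1: ✓ MOVNE  r4←0x24
2: · SUBVS
3: ✓ MOVVC  r0←0x98
4: ✓ CMP  NZCV=1001
5: ✓ MOVMI  r1←0x98
6: · MOVLT

EXEC = [1,3,5]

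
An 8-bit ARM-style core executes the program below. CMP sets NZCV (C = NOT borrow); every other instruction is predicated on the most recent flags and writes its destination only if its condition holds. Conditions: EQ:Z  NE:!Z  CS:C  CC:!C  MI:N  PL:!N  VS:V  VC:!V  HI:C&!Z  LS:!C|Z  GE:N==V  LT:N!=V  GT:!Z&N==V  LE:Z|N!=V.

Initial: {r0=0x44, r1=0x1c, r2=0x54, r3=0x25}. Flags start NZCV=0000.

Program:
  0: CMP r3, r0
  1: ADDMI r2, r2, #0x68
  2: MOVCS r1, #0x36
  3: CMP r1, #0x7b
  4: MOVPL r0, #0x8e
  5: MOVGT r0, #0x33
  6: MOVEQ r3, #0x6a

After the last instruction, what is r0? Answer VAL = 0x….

VAL = 0x44

[0] flags=1000 → (cmp)
[1] flags=1000 MI?T → r2=0xbc
[2] flags=1000 CS?F → skip
[3] flags=1000 → (cmp)
[4] flags=1000 PL?F → skip
[5] flags=1000 GT?F → skip
[6] flags=1000 EQ?F → skip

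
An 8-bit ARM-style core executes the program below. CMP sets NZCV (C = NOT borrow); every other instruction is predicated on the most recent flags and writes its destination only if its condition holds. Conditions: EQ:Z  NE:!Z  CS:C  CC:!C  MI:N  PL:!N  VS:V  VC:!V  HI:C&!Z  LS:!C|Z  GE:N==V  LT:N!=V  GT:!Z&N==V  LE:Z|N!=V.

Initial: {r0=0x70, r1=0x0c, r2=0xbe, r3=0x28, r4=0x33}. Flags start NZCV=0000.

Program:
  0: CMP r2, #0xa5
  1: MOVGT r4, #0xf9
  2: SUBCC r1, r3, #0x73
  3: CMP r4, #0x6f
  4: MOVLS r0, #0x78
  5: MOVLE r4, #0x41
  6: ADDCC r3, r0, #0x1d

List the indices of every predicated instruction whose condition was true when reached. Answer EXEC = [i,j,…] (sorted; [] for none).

EXEC = [1,5]

0: ✓ CMP  NZCV=0010
1: ✓ MOVGT  r4←0xf9
2: · SUBCC
3: ✓ CMP  NZCV=1010
4: · MOVLS
5: ✓ MOVLE  r4←0x41
6: · ADDCC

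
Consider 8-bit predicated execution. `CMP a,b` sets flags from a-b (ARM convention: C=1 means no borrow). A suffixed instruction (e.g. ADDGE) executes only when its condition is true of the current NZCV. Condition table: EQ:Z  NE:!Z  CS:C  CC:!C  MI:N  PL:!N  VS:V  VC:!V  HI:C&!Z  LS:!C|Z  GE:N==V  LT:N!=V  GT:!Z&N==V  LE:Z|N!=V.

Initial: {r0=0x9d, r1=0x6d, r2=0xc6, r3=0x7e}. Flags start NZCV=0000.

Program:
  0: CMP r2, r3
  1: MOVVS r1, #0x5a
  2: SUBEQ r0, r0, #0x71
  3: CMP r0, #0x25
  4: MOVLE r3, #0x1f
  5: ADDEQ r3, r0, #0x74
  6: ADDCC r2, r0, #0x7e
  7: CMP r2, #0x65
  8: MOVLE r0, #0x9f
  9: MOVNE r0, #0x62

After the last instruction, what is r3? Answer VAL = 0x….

0: ✓ CMP  NZCV=0011
1: ✓ MOVVS  r1←0x5a
2: · SUBEQ
3: ✓ CMP  NZCV=0011
4: ✓ MOVLE  r3←0x1f
5: · ADDEQ
6: · ADDCC
7: ✓ CMP  NZCV=0011
8: ✓ MOVLE  r0←0x9f
9: ✓ MOVNE  r0←0x62

VAL = 0x1f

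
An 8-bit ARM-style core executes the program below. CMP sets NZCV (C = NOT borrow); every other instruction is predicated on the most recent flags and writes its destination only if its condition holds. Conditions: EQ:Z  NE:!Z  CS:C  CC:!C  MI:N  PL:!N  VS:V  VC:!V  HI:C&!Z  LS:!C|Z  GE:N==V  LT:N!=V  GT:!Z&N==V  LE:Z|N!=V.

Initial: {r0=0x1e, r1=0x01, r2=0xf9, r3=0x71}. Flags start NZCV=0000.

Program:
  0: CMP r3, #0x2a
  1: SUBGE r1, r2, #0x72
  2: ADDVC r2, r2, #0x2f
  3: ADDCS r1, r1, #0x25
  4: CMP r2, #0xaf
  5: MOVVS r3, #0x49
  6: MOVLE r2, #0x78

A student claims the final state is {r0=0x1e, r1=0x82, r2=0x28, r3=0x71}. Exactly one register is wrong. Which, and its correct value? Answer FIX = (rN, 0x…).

FIX = (r1, 0xac)

[0] flags=0010 → (cmp)
[1] flags=0010 GE?T → r1=0x87
[2] flags=0010 VC?T → r2=0x28
[3] flags=0010 CS?T → r1=0xac
[4] flags=0000 → (cmp)
[5] flags=0000 VS?F → skip
[6] flags=0000 LE?F → skip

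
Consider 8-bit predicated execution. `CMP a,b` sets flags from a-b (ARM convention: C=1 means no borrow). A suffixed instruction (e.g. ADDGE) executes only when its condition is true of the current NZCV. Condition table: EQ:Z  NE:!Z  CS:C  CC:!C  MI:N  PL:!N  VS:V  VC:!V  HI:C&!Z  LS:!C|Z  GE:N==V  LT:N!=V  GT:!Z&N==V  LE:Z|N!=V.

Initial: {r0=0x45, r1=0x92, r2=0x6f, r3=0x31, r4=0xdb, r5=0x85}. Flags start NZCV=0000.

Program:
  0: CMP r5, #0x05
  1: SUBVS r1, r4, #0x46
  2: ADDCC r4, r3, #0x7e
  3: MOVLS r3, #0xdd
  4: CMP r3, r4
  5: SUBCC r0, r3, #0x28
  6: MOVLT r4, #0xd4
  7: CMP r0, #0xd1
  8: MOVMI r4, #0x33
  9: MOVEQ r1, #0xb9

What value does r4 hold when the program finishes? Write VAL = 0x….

0: ✓ CMP  NZCV=1010
1: · SUBVS
2: · ADDCC
3: · MOVLS
4: ✓ CMP  NZCV=0000
5: ✓ SUBCC  r0←0x09
6: · MOVLT
7: ✓ CMP  NZCV=0000
8: · MOVMI
9: · MOVEQ

VAL = 0xdb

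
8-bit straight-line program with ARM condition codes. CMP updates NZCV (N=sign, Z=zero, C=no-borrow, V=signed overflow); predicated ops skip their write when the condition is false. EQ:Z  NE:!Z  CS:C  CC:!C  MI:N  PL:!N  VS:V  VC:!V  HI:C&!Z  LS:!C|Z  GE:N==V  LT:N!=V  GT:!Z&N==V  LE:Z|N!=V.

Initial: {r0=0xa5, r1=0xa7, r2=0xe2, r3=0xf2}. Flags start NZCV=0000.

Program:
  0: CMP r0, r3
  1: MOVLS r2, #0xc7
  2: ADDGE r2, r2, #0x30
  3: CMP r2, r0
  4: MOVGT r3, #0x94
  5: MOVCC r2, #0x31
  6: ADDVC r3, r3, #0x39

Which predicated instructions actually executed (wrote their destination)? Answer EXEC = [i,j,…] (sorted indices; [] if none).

0: ✓ CMP  NZCV=1000
1: ✓ MOVLS  r2←0xc7
2: · ADDGE
3: ✓ CMP  NZCV=0010
4: ✓ MOVGT  r3←0x94
5: · MOVCC
6: ✓ ADDVC  r3←0xcd

EXEC = [1,4,6]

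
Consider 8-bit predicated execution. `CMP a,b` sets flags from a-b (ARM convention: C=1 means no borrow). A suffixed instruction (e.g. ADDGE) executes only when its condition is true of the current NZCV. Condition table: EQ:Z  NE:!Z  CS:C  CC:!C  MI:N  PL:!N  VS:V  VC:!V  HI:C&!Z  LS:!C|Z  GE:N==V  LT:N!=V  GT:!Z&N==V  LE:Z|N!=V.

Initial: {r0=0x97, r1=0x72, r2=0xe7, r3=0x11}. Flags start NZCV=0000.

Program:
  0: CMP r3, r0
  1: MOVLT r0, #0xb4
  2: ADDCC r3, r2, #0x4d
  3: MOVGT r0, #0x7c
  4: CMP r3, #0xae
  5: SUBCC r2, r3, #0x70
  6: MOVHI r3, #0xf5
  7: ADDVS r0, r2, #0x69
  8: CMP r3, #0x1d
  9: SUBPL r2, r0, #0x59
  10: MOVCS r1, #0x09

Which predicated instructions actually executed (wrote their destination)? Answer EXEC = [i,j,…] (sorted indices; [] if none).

0: ✓ CMP  NZCV=0000
1: · MOVLT
2: ✓ ADDCC  r3←0x34
3: ✓ MOVGT  r0←0x7c
4: ✓ CMP  NZCV=1001
5: ✓ SUBCC  r2←0xc4
6: · MOVHI
7: ✓ ADDVS  r0←0x2d
8: ✓ CMP  NZCV=0010
9: ✓ SUBPL  r2←0xd4
10: ✓ MOVCS  r1←0x09

EXEC = [2,3,5,7,9,10]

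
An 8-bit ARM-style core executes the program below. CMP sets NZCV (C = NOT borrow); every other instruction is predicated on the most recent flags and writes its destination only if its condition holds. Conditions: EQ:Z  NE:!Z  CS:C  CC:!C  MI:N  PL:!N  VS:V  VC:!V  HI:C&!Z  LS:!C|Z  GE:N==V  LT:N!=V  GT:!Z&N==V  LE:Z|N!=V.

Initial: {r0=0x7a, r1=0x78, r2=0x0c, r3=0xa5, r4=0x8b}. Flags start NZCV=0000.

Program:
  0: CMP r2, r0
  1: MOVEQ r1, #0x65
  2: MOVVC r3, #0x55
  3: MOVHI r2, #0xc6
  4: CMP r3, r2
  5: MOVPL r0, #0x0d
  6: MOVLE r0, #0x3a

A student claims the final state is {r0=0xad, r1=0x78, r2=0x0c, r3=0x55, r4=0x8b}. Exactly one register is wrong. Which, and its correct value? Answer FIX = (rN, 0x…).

FIX = (r0, 0x0d)

[0] flags=1000 → (cmp)
[1] flags=1000 EQ?F → skip
[2] flags=1000 VC?T → r3=0x55
[3] flags=1000 HI?F → skip
[4] flags=0010 → (cmp)
[5] flags=0010 PL?T → r0=0x0d
[6] flags=0010 LE?F → skip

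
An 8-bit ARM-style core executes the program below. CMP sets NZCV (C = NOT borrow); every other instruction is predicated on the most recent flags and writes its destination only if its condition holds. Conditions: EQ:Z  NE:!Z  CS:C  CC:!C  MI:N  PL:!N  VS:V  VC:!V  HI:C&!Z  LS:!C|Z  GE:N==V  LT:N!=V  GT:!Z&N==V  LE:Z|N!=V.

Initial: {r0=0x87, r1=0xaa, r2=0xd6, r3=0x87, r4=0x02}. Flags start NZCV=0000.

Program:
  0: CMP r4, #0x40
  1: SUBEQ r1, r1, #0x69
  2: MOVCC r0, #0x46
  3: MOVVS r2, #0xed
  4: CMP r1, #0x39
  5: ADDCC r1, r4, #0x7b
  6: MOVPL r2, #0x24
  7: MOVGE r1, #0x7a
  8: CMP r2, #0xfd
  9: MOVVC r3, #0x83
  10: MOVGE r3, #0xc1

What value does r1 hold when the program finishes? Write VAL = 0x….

VAL = 0xaa

0: ✓ CMP  NZCV=1000
1: · SUBEQ
2: ✓ MOVCC  r0←0x46
3: · MOVVS
4: ✓ CMP  NZCV=0011
5: · ADDCC
6: ✓ MOVPL  r2←0x24
7: · MOVGE
8: ✓ CMP  NZCV=0000
9: ✓ MOVVC  r3←0x83
10: ✓ MOVGE  r3←0xc1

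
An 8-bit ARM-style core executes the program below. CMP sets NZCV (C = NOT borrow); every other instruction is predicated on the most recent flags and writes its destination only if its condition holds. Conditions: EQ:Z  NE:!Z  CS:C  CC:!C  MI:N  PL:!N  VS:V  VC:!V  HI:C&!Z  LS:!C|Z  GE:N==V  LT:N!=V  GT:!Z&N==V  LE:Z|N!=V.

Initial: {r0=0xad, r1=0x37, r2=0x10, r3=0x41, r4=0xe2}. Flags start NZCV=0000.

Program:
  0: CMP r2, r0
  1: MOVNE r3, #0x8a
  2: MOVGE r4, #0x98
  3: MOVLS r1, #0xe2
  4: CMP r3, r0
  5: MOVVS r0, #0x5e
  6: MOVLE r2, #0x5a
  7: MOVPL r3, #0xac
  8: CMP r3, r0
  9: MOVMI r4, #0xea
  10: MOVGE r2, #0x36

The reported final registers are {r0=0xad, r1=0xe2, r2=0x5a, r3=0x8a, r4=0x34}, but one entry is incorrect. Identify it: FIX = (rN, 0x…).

FIX = (r4, 0xea)

[0] flags=0000 → (cmp)
[1] flags=0000 NE?T → r3=0x8a
[2] flags=0000 GE?T → r4=0x98
[3] flags=0000 LS?T → r1=0xe2
[4] flags=1000 → (cmp)
[5] flags=1000 VS?F → skip
[6] flags=1000 LE?T → r2=0x5a
[7] flags=1000 PL?F → skip
[8] flags=1000 → (cmp)
[9] flags=1000 MI?T → r4=0xea
[10] flags=1000 GE?F → skip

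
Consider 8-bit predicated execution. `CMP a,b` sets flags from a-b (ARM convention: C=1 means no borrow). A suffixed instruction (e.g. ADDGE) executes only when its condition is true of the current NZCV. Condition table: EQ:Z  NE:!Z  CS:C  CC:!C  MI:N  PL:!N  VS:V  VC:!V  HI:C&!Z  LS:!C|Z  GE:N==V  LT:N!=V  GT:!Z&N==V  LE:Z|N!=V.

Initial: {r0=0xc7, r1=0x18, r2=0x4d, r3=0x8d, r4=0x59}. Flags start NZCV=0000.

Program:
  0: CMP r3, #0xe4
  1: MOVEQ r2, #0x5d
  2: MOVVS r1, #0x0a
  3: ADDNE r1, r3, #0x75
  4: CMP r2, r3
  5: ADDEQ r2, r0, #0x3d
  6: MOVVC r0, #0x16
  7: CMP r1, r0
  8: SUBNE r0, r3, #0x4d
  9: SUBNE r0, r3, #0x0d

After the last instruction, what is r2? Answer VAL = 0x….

VAL = 0x4d

[0] flags=1000 → (cmp)
[1] flags=1000 EQ?F → skip
[2] flags=1000 VS?F → skip
[3] flags=1000 NE?T → r1=0x02
[4] flags=1001 → (cmp)
[5] flags=1001 EQ?F → skip
[6] flags=1001 VC?F → skip
[7] flags=0000 → (cmp)
[8] flags=0000 NE?T → r0=0x40
[9] flags=0000 NE?T → r0=0x80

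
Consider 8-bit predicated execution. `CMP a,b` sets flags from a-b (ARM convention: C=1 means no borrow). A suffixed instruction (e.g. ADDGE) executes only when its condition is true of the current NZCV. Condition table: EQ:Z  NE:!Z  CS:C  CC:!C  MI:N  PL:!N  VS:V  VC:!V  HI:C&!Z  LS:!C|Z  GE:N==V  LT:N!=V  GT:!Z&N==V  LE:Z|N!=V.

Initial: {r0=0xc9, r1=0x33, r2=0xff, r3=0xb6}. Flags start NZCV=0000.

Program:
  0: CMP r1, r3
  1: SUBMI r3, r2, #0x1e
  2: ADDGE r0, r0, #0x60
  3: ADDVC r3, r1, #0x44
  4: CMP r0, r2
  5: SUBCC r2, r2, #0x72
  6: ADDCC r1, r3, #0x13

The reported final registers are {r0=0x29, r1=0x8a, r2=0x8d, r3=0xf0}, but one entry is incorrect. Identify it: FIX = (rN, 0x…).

FIX = (r3, 0x77)

[0] flags=0000 → (cmp)
[1] flags=0000 MI?F → skip
[2] flags=0000 GE?T → r0=0x29
[3] flags=0000 VC?T → r3=0x77
[4] flags=0000 → (cmp)
[5] flags=0000 CC?T → r2=0x8d
[6] flags=0000 CC?T → r1=0x8a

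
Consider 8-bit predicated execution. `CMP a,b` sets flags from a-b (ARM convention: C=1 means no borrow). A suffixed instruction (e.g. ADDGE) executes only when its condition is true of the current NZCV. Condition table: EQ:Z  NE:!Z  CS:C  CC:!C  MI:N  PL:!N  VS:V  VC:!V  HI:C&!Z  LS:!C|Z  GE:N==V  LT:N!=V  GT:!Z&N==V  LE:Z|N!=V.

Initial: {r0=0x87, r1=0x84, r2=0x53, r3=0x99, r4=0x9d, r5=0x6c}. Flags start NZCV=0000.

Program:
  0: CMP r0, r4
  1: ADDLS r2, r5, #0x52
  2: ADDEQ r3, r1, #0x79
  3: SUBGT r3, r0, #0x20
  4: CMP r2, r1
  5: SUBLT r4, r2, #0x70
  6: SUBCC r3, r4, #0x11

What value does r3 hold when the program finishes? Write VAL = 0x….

VAL = 0x99

[0] flags=1000 → (cmp)
[1] flags=1000 LS?T → r2=0xbe
[2] flags=1000 EQ?F → skip
[3] flags=1000 GT?F → skip
[4] flags=0010 → (cmp)
[5] flags=0010 LT?F → skip
[6] flags=0010 CC?F → skip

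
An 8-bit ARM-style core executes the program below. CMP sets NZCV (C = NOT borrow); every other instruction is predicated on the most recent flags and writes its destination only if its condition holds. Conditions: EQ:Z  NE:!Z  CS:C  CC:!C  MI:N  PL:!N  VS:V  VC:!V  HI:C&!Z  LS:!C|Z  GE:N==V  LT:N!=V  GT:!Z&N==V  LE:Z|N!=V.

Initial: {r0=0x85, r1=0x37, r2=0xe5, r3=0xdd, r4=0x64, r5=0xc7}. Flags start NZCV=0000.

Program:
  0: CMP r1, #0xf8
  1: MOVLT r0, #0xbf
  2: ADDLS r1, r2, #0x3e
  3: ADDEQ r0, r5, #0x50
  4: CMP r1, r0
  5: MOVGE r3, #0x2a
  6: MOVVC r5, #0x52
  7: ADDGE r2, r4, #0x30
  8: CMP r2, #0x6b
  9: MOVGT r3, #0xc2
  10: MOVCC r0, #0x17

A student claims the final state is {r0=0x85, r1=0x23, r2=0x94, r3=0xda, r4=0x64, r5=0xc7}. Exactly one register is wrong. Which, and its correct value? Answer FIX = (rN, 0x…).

FIX = (r3, 0x2a)

[0] flags=0000 → (cmp)
[1] flags=0000 LT?F → skip
[2] flags=0000 LS?T → r1=0x23
[3] flags=0000 EQ?F → skip
[4] flags=1001 → (cmp)
[5] flags=1001 GE?T → r3=0x2a
[6] flags=1001 VC?F → skip
[7] flags=1001 GE?T → r2=0x94
[8] flags=0011 → (cmp)
[9] flags=0011 GT?F → skip
[10] flags=0011 CC?F → skip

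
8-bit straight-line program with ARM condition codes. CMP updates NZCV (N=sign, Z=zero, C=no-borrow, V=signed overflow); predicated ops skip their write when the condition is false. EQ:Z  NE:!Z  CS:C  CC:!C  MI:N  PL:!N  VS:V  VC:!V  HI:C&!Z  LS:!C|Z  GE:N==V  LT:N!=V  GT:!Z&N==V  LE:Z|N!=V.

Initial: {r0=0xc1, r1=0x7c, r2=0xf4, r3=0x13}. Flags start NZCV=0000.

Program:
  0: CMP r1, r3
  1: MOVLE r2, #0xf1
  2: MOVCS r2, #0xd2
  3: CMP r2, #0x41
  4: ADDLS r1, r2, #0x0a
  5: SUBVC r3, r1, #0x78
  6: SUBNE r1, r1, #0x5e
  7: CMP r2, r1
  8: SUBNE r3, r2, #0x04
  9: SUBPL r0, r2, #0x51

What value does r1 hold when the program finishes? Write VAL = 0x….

0: ✓ CMP  NZCV=0010
1: · MOVLE
2: ✓ MOVCS  r2←0xd2
3: ✓ CMP  NZCV=1010
4: · ADDLS
5: ✓ SUBVC  r3←0x04
6: ✓ SUBNE  r1←0x1e
7: ✓ CMP  NZCV=1010
8: ✓ SUBNE  r3←0xce
9: · SUBPL

VAL = 0x1e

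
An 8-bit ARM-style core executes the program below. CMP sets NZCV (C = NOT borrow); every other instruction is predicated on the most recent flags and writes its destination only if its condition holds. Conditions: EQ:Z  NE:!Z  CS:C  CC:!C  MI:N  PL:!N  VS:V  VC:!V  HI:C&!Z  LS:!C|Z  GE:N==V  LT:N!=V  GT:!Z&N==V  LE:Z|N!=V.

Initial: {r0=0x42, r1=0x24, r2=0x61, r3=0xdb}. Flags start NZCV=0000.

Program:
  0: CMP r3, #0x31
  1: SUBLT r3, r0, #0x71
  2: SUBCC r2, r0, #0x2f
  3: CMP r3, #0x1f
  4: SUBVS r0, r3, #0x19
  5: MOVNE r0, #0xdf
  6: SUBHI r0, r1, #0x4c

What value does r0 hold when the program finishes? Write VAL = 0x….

VAL = 0xd8

0: ✓ CMP  NZCV=1010
1: ✓ SUBLT  r3←0xd1
2: · SUBCC
3: ✓ CMP  NZCV=1010
4: · SUBVS
5: ✓ MOVNE  r0←0xdf
6: ✓ SUBHI  r0←0xd8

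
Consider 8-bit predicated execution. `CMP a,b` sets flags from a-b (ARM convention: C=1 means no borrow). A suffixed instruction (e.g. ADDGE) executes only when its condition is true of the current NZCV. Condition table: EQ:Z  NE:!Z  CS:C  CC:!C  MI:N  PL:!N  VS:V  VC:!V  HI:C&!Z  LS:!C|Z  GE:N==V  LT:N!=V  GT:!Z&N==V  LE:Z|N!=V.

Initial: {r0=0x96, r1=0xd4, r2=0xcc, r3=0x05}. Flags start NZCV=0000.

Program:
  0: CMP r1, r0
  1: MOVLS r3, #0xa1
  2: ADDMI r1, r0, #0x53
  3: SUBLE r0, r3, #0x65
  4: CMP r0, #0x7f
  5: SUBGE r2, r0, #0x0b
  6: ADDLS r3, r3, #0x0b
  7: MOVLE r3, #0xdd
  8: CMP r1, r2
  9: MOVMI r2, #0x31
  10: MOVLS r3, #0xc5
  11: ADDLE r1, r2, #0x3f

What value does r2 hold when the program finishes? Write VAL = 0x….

VAL = 0xcc

[0] flags=0010 → (cmp)
[1] flags=0010 LS?F → skip
[2] flags=0010 MI?F → skip
[3] flags=0010 LE?F → skip
[4] flags=0011 → (cmp)
[5] flags=0011 GE?F → skip
[6] flags=0011 LS?F → skip
[7] flags=0011 LE?T → r3=0xdd
[8] flags=0010 → (cmp)
[9] flags=0010 MI?F → skip
[10] flags=0010 LS?F → skip
[11] flags=0010 LE?F → skip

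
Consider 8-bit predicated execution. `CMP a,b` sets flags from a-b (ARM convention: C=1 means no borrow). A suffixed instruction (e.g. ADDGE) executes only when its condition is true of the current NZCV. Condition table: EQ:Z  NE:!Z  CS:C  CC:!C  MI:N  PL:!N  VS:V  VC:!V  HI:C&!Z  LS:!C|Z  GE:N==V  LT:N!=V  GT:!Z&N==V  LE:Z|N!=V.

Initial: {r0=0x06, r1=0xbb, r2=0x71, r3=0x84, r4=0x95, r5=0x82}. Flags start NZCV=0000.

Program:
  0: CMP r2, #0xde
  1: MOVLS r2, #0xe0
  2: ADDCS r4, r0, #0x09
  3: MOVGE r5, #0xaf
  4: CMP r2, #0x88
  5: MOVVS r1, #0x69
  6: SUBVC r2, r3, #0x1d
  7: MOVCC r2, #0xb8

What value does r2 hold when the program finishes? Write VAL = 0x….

0: ✓ CMP  NZCV=1001
1: ✓ MOVLS  r2←0xe0
2: · ADDCS
3: ✓ MOVGE  r5←0xaf
4: ✓ CMP  NZCV=0010
5: · MOVVS
6: ✓ SUBVC  r2←0x67
7: · MOVCC

VAL = 0x67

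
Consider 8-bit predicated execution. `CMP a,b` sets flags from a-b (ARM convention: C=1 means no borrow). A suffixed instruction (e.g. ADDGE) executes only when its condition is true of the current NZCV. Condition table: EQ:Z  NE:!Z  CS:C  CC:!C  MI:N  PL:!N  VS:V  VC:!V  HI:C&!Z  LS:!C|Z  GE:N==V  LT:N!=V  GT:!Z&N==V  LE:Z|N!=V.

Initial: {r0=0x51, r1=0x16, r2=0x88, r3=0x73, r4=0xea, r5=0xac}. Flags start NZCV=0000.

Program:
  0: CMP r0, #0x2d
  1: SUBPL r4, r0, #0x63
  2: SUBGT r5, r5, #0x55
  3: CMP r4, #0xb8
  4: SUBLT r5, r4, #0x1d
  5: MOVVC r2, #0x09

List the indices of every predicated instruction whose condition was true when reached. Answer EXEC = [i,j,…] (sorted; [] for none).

EXEC = [1,2,5]

0: ✓ CMP  NZCV=0010
1: ✓ SUBPL  r4←0xee
2: ✓ SUBGT  r5←0x57
3: ✓ CMP  NZCV=0010
4: · SUBLT
5: ✓ MOVVC  r2←0x09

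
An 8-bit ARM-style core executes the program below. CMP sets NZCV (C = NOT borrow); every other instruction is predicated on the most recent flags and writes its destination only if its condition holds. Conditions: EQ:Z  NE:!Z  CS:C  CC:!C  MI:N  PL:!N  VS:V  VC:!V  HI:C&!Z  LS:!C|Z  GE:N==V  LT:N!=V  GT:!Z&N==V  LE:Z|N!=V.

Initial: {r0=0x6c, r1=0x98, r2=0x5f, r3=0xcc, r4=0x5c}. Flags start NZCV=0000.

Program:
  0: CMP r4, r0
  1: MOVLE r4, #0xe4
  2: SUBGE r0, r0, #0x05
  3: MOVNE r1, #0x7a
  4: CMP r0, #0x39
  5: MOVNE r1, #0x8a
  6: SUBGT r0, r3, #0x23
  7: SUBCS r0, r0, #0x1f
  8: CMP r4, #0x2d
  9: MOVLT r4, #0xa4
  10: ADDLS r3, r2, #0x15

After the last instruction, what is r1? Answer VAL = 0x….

[0] flags=1000 → (cmp)
[1] flags=1000 LE?T → r4=0xe4
[2] flags=1000 GE?F → skip
[3] flags=1000 NE?T → r1=0x7a
[4] flags=0010 → (cmp)
[5] flags=0010 NE?T → r1=0x8a
[6] flags=0010 GT?T → r0=0xa9
[7] flags=0010 CS?T → r0=0x8a
[8] flags=1010 → (cmp)
[9] flags=1010 LT?T → r4=0xa4
[10] flags=1010 LS?F → skip

VAL = 0x8a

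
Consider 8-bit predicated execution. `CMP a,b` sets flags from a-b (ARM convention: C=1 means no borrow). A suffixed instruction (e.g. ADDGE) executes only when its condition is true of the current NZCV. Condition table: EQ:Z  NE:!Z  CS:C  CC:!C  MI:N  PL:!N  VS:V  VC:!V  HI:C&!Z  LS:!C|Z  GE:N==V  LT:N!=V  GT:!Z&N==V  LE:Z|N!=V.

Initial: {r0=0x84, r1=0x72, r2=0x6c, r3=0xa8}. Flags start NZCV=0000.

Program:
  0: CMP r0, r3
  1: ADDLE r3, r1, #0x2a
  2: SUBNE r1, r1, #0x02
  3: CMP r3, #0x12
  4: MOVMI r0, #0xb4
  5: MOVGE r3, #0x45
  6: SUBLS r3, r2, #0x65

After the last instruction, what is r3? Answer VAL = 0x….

0: ✓ CMP  NZCV=1000
1: ✓ ADDLE  r3←0x9c
2: ✓ SUBNE  r1←0x70
3: ✓ CMP  NZCV=1010
4: ✓ MOVMI  r0←0xb4
5: · MOVGE
6: · SUBLS

VAL = 0x9c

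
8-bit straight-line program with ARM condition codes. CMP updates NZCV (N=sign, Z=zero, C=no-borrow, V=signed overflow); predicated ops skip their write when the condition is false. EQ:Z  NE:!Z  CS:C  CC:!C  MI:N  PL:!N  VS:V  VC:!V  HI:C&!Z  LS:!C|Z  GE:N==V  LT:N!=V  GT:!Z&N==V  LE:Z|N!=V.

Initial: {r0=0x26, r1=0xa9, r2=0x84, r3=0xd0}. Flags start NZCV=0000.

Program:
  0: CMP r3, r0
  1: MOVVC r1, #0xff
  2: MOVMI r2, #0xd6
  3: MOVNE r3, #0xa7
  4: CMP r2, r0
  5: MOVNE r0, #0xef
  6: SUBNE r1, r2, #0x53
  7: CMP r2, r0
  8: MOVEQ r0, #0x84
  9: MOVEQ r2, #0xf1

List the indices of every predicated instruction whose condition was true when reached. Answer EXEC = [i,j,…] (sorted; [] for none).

0: ✓ CMP  NZCV=1010
1: ✓ MOVVC  r1←0xff
2: ✓ MOVMI  r2←0xd6
3: ✓ MOVNE  r3←0xa7
4: ✓ CMP  NZCV=1010
5: ✓ MOVNE  r0←0xef
6: ✓ SUBNE  r1←0x83
7: ✓ CMP  NZCV=1000
8: · MOVEQ
9: · MOVEQ

EXEC = [1,2,3,5,6]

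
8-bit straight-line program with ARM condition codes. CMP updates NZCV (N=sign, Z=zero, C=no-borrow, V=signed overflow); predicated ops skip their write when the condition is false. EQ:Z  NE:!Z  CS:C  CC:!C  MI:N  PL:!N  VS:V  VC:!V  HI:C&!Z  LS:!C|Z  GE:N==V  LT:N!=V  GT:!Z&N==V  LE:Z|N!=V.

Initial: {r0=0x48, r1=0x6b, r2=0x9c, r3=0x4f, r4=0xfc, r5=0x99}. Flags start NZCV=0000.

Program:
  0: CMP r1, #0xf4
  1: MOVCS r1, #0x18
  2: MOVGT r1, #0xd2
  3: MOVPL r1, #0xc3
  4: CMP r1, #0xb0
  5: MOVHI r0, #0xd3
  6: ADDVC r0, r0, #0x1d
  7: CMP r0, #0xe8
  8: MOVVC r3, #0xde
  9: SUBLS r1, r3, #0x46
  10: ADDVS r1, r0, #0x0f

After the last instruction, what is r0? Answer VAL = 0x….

[0] flags=0000 → (cmp)
[1] flags=0000 CS?F → skip
[2] flags=0000 GT?T → r1=0xd2
[3] flags=0000 PL?T → r1=0xc3
[4] flags=0010 → (cmp)
[5] flags=0010 HI?T → r0=0xd3
[6] flags=0010 VC?T → r0=0xf0
[7] flags=0010 → (cmp)
[8] flags=0010 VC?T → r3=0xde
[9] flags=0010 LS?F → skip
[10] flags=0010 VS?F → skip

VAL = 0xf0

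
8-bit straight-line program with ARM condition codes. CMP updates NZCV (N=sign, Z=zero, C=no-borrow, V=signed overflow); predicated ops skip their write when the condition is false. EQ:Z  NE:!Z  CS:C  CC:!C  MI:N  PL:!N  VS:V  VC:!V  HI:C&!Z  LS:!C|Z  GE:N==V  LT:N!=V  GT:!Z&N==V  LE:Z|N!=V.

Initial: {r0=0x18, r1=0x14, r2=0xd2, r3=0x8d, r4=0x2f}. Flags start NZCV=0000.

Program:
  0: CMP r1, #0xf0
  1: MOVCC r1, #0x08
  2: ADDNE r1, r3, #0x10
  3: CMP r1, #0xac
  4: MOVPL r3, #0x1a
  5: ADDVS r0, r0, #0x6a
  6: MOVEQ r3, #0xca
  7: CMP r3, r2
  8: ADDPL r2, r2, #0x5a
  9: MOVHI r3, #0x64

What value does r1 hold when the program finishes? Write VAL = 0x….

[0] flags=0000 → (cmp)
[1] flags=0000 CC?T → r1=0x08
[2] flags=0000 NE?T → r1=0x9d
[3] flags=1000 → (cmp)
[4] flags=1000 PL?F → skip
[5] flags=1000 VS?F → skip
[6] flags=1000 EQ?F → skip
[7] flags=1000 → (cmp)
[8] flags=1000 PL?F → skip
[9] flags=1000 HI?F → skip

VAL = 0x9d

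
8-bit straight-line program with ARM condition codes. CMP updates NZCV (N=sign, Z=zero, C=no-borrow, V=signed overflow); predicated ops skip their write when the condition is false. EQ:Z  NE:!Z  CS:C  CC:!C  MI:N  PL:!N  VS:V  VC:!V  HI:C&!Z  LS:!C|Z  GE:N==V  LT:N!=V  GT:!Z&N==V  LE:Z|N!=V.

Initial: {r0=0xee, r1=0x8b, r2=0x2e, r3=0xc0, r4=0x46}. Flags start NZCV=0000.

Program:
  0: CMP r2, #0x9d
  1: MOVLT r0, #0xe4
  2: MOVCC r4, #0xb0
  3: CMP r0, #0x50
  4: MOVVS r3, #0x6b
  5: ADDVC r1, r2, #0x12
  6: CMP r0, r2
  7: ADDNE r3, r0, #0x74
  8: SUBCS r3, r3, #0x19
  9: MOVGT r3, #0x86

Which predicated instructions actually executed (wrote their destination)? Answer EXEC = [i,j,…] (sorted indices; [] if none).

EXEC = [2,5,7,8]

[0] flags=1001 → (cmp)
[1] flags=1001 LT?F → skip
[2] flags=1001 CC?T → r4=0xb0
[3] flags=1010 → (cmp)
[4] flags=1010 VS?F → skip
[5] flags=1010 VC?T → r1=0x40
[6] flags=1010 → (cmp)
[7] flags=1010 NE?T → r3=0x62
[8] flags=1010 CS?T → r3=0x49
[9] flags=1010 GT?F → skip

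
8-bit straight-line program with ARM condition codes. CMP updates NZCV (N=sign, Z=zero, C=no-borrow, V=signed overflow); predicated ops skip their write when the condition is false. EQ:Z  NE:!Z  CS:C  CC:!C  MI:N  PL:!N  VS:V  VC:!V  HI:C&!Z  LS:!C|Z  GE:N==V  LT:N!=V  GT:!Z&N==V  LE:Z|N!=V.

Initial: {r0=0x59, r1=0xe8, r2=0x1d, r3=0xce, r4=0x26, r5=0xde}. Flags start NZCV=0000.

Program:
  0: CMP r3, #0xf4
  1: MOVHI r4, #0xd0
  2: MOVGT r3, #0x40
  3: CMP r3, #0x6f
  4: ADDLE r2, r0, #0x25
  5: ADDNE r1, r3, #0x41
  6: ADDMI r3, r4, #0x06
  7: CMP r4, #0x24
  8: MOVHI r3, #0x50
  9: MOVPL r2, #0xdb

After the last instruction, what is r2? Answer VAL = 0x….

[0] flags=1000 → (cmp)
[1] flags=1000 HI?F → skip
[2] flags=1000 GT?F → skip
[3] flags=0011 → (cmp)
[4] flags=0011 LE?T → r2=0x7e
[5] flags=0011 NE?T → r1=0x0f
[6] flags=0011 MI?F → skip
[7] flags=0010 → (cmp)
[8] flags=0010 HI?T → r3=0x50
[9] flags=0010 PL?T → r2=0xdb

VAL = 0xdb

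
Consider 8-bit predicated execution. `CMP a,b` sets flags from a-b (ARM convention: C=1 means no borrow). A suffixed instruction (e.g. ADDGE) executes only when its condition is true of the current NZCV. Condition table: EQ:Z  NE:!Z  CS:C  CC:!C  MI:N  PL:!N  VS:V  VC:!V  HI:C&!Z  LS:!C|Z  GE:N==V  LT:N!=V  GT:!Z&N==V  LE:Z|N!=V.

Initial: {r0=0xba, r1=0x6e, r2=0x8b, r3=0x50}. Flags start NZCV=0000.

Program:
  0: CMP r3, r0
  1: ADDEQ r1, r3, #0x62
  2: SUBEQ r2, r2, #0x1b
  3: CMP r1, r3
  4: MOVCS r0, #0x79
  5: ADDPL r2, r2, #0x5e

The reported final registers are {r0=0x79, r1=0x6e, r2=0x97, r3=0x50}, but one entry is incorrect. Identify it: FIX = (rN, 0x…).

FIX = (r2, 0xe9)

[0] flags=1001 → (cmp)
[1] flags=1001 EQ?F → skip
[2] flags=1001 EQ?F → skip
[3] flags=0010 → (cmp)
[4] flags=0010 CS?T → r0=0x79
[5] flags=0010 PL?T → r2=0xe9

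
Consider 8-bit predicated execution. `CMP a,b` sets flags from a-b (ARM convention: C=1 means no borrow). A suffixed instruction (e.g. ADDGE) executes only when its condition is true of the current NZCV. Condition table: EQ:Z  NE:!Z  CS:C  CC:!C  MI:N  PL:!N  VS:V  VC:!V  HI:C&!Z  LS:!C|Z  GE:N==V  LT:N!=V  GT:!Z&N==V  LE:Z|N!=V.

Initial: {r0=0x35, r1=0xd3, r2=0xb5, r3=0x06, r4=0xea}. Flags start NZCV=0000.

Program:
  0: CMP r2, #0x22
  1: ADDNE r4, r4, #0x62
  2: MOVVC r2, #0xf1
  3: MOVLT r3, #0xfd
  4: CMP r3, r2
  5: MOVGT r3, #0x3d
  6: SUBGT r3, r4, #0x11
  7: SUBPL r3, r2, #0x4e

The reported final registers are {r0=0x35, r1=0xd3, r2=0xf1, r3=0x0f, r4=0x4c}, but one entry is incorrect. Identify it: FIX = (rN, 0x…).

[0] flags=1010 → (cmp)
[1] flags=1010 NE?T → r4=0x4c
[2] flags=1010 VC?T → r2=0xf1
[3] flags=1010 LT?T → r3=0xfd
[4] flags=0010 → (cmp)
[5] flags=0010 GT?T → r3=0x3d
[6] flags=0010 GT?T → r3=0x3b
[7] flags=0010 PL?T → r3=0xa3

FIX = (r3, 0xa3)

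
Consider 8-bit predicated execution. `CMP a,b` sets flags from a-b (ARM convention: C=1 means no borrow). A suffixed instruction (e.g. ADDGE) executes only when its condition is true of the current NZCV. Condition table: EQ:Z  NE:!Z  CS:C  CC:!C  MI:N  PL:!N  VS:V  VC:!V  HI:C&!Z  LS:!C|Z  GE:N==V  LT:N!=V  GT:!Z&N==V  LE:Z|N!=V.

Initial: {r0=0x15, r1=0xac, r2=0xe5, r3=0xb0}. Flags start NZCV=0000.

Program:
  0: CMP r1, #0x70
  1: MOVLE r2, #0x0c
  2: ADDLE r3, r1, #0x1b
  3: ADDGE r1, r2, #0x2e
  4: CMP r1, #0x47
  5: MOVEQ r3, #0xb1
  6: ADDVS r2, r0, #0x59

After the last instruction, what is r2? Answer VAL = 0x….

VAL = 0x6e

[0] flags=0011 → (cmp)
[1] flags=0011 LE?T → r2=0x0c
[2] flags=0011 LE?T → r3=0xc7
[3] flags=0011 GE?F → skip
[4] flags=0011 → (cmp)
[5] flags=0011 EQ?F → skip
[6] flags=0011 VS?T → r2=0x6e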